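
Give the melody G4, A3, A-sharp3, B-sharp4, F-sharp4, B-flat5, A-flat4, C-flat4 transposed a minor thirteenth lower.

A minor thirteenth down from G4 gives B2.
A3 down a minor thirteenth is C#2.
A#3: a thirteenth down reaches C, and 20 semitones makes it C##2.
B#4 down a minor thirteenth is D##3.
F#4: a thirteenth down reaches A, and 20 semitones makes it A#2.
Bb5 down a minor thirteenth is D4.
Ab4 down a minor thirteenth is C3.
Cb4: a thirteenth down reaches E, and 20 semitones makes it Eb2.

B2 C#2 C##2 D##3 A#2 D4 C3 Eb2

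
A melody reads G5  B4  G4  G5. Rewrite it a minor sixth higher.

G5: a sixth up reaches E, and 8 semitones makes it Eb6.
B4 up a minor sixth is G5.
G4 up a minor sixth is Eb5.
G5 up a minor sixth is Eb6.

Eb6 G5 Eb5 Eb6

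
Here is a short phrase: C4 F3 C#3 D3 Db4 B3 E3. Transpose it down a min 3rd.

A3 D3 A#2 B2 Bb3 G#3 C#3

C4 becomes A3
F3 becomes D3
C#3 becomes A#2
D3 becomes B2
Db4 becomes Bb3
B3 becomes G#3
E3 becomes C#3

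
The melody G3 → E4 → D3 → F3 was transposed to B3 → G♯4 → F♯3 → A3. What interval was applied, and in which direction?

up a major third

From G3 to B3 is 3 letter names — a third of some quality.
G3 to B3 is 4 semitones, which makes it a major third; the second version is higher, so the direction is up.
Checking another pair — F3 → A3 — gives the same interval.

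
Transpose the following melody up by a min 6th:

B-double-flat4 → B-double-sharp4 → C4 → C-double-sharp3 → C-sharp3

Gbb5 G##5 Ab4 A#3 A3

Bbb4 to Gbb5
B##4 to G##5
C4 to Ab4
C##3 to A#3
C#3 to A3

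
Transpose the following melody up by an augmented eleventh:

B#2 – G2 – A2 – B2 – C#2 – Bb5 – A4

B#2: an eleventh up reaches E, and 18 semitones makes it E##4.
G2 up an augmented eleventh is C#4.
A2: an eleventh up reaches D, and 18 semitones makes it D#4.
B2: an eleventh up reaches E, and 18 semitones makes it E#4.
C#2 up an augmented eleventh is F##3.
Bb5: an eleventh up reaches E, and 18 semitones makes it E7.
A4 up an augmented eleventh is D#6.

E##4 C#4 D#4 E#4 F##3 E7 D#6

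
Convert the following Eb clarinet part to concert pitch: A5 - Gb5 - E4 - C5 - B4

C6 Bbb5 G4 Eb5 D5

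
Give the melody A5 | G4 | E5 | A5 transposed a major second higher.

A5 up a major second is B5.
G4 up a major second is A4.
A major second up from E5 gives F#5.
A major second up from A5 gives B5.

B5 A4 F#5 B5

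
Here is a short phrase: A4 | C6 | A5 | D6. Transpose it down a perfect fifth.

D4 F5 D5 G5

A4 -> D4
C6 -> F5
A5 -> D5
D6 -> G5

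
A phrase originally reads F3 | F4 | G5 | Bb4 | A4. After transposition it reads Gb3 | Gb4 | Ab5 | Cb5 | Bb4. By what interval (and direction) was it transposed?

up a minor second

Take the first pair: F3 → Gb3. F to G spans 2 letter names, so the interval is some kind of second.
F3 to Gb3 is 1 semitone, which makes it a minor second; the second version is higher, so the direction is up.
Checking another pair — A4 → Bb4 — gives the same interval.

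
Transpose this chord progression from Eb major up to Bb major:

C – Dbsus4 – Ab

Eb major up to Bb major is a perfect fifth; each chord root moves by that interval while the quality stays the same.
C: root C up a perfect fifth → G, giving G.
Dbsus4: root Db up a perfect fifth → Ab, giving Absus4.
Ab: root Ab up a perfect fifth → Eb, giving Eb.

G Absus4 Eb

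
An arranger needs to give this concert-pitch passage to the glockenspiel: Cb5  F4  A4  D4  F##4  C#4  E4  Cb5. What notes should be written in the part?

Cb3 F2 A2 D2 F##2 C#2 E2 Cb3

Written C4 sounds as C6 on the glockenspiel, so concert pitches are written a perfect fifteenth down.
Cb5 becomes Cb3
F4 becomes F2
A4 becomes A2
D4 becomes D2
F##4 becomes F##2
C#4 becomes C#2
E4 becomes E2
Cb5 becomes Cb3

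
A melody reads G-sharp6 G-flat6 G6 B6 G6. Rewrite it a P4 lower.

D#6 Db6 D6 F#6 D6

G#6 -> D#6
Gb6 -> Db6
G6 -> D6
B6 -> F#6
G6 -> D6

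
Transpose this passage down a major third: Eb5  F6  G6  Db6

Cb5 Db6 Eb6 Bbb5

A major third down from Eb5 gives Cb5.
F6 down a major third is Db6.
G6: a third down reaches E, and 4 semitones makes it Eb6.
Db6 down a major third is Bbb5.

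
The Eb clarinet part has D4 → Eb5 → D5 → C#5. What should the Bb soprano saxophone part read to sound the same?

First find concert pitch: the Eb clarinet sounds a minor third above written, so D4 Eb5 D5 C#5 sounds F4 Gb5 F5 E5.
Then write for Bb soprano saxophone: it sounds a major second below written, so the part must be a major second above concert.
F4 → G4
Gb5 → Ab5
F5 → G5
E5 → F#5

G4 Ab5 G5 F#5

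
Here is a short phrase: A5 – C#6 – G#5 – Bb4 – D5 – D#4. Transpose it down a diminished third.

F##5 A##5 E##5 G#4 B#4 B##3

A5 to F##5
C#6 to A##5
G#5 to E##5
Bb4 to G#4
D5 to B#4
D#4 to B##3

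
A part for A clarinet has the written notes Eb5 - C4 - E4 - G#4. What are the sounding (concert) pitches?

C5 A3 C#4 E#4

The A clarinet sounds a minor third below written, so transpose each written note down a minor third.
Eb5 becomes C5
C4 becomes A3
E4 becomes C#4
G#4 becomes E#4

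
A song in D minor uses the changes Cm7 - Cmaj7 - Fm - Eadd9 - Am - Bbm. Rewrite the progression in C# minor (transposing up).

D minor up to C# minor is a major seventh; each chord root moves by that interval while the quality stays the same.
Cm7: root C up a major seventh → B, giving Bm7.
Cmaj7: root C up a major seventh → B, giving Bmaj7.
Fm: root F up a major seventh → E, giving Em.
Eadd9: root E up a major seventh → D#, giving D#add9.
Am: root A up a major seventh → G#, giving G#m.
Bbm: root Bb up a major seventh → A, giving Am.

Bm7 Bmaj7 Em D#add9 G#m Am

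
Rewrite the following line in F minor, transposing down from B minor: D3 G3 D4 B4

Ab2 Db3 Ab3 F4

From B down to F is an augmented fourth; apply that to each pitch.
D3 to Ab2
G3 to Db3
D4 to Ab3
B4 to F4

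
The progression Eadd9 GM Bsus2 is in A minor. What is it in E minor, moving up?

Badd9 DM F#sus2

A minor up to E minor is a perfect fifth; each chord root moves by that interval while the quality stays the same.
Eadd9: root E up a perfect fifth → B, giving Badd9.
GM: root G up a perfect fifth → D, giving DM.
Bsus2: root B up a perfect fifth → F#, giving F#sus2.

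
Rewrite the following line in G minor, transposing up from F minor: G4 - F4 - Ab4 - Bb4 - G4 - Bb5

A4 G4 Bb4 C5 A4 C6

From F up to G is a major second; apply that to each pitch.
G4 to A4
F4 to G4
Ab4 to Bb4
Bb4 to C5
G4 to A4
Bb5 to C6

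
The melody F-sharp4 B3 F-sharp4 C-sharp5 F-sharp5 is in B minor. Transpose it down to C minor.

G3 C3 G3 D4 G4

From B down to C is a major seventh; apply that to each pitch.
F#4 → G3
B3 → C3
F#4 → G3
C#5 → D4
F#5 → G4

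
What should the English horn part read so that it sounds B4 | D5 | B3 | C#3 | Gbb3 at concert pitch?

F#5 A5 F#4 G#3 Dbb4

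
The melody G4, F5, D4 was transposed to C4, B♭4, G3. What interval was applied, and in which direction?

down a perfect fifth

From G4 to C4 is 5 letter names — a fifth of some quality.
C4 to G4 is 7 semitones, which makes it a perfect fifth; the second version is lower, so the direction is down.
Checking another pair — D4 → G3 — gives the same interval.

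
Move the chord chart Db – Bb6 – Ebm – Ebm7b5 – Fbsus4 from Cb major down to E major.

F# D#6 G#m G#m7b5 Asus4

Cb major down to E major is a diminished sixth; each chord root moves by that interval while the quality stays the same.
Db: root Db down a diminished sixth → F#, giving F#.
Bb6: root Bb down a diminished sixth → D#, giving D#6.
Ebm: root Eb down a diminished sixth → G#, giving G#m.
Ebm7b5: root Eb down a diminished sixth → G#, giving G#m7b5.
Fbsus4: root Fb down a diminished sixth → A, giving Asus4.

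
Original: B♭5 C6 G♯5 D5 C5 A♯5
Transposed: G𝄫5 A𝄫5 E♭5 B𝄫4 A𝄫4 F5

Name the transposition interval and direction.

From Bb5 to Gbb5 is 3 letter names — a third of some quality.
Gbb5 to Bb5 is 5 semitones, which makes it an augmented third; the second version is lower, so the direction is down.
Checking another pair — A#5 → F5 — gives the same interval.

down an augmented third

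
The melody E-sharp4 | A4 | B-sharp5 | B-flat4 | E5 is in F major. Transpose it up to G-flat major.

F#4 Bb4 C#6 Cb5 F5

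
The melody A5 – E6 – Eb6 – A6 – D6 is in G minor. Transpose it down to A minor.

B4 F#5 F5 B5 E5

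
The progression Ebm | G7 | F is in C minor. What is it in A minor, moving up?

C minor up to A minor is a major sixth; each chord root moves by that interval while the quality stays the same.
Ebm: root Eb up a major sixth → C, giving Cm.
G7: root G up a major sixth → E, giving E7.
F: root F up a major sixth → D, giving D.

Cm E7 D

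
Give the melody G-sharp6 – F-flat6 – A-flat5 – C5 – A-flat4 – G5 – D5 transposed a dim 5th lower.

A diminished fifth down from G#6 gives C##6.
Fb6 down a diminished fifth is Bb5.
Ab5: a fifth down reaches D, and 6 semitones makes it D5.
A diminished fifth down from C5 gives F#4.
Ab4 down a diminished fifth is D4.
G5: a fifth down reaches C, and 6 semitones makes it C#5.
D5 down a diminished fifth is G#4.

C##6 Bb5 D5 F#4 D4 C#5 G#4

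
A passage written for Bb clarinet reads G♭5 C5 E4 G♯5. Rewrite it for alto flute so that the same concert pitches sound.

First find concert pitch: the Bb clarinet sounds a major second below written, so G♭5 C5 E4 G♯5 sounds Fb5 Bb4 D4 F#5.
Then write for alto flute: it sounds a perfect fourth below written, so the part must be a perfect fourth above concert.
Fb5 → Bbb5
Bb4 → Eb5
D4 → G4
F#5 → B5

Bbb5 Eb5 G4 B5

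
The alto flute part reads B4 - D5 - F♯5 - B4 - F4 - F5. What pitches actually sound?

Written C4 on the alto flute sounds as G3, a perfect fourth lower; apply that shift to every note.
B4 gives F#4
D5 gives A4
F#5 gives C#5
B4 gives F#4
F4 gives C4
F5 gives C5

F#4 A4 C#5 F#4 C4 C5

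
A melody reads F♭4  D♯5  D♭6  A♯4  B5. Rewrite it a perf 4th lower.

Fb4: a fourth down reaches C, and 5 semitones makes it Cb4.
D#5 down a perfect fourth is A#4.
Db6 down a perfect fourth is Ab5.
A#4 down a perfect fourth is E#4.
B5 down a perfect fourth is F#5.

Cb4 A#4 Ab5 E#4 F#5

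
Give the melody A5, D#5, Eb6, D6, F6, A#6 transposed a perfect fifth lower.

A5 becomes D5
D#5 becomes G#4
Eb6 becomes Ab5
D6 becomes G5
F6 becomes Bb5
A#6 becomes D#6

D5 G#4 Ab5 G5 Bb5 D#6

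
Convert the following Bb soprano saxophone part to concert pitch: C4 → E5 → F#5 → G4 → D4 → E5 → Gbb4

Bb3 D5 E5 F4 C4 D5 Fbb4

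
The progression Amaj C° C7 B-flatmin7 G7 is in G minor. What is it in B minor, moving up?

G minor up to B minor is a major third; each chord root moves by that interval while the quality stays the same.
Amaj: root A up a major third → C#, giving C#maj.
C°: root C up a major third → E, giving E°.
C7: root C up a major third → E, giving E7.
B-flatmin7: root B-flat up a major third → D, giving Dmin7.
G7: root G up a major third → B, giving B7.

C#maj E° E7 Dmin7 B7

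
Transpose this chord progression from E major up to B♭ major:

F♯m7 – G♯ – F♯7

Cm7 D C7

E major up to B♭ major is a diminished fifth; each chord root moves by that interval while the quality stays the same.
F♯m7: root F♯ up a diminished fifth → C, giving Cm7.
G♯: root G♯ up a diminished fifth → D, giving D.
F♯7: root F♯ up a diminished fifth → C, giving C7.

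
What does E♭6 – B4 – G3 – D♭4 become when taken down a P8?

Eb5 B3 G2 Db3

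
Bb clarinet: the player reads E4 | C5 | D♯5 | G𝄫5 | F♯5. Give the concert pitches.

D4 Bb4 C#5 Fbb5 E5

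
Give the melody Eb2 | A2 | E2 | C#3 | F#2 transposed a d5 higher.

Eb2 up a diminished fifth is Bbb2.
A2 up a diminished fifth is Eb3.
A diminished fifth up from E2 gives Bb2.
C#3 up a diminished fifth is G3.
F#2: a fifth up reaches C, and 6 semitones makes it C3.

Bbb2 Eb3 Bb2 G3 C3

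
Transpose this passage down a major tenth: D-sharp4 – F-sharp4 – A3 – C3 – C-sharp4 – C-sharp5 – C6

A major tenth down from D#4 gives B2.
A major tenth down from F#4 gives D3.
A major tenth down from A3 gives F2.
A major tenth down from C3 gives Ab1.
C#4 down a major tenth is A2.
C#5: a tenth down reaches A, and 16 semitones makes it A3.
C6: a tenth down reaches A, and 16 semitones makes it Ab4.

B2 D3 F2 Ab1 A2 A3 Ab4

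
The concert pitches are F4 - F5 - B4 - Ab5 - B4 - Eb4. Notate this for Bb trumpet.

The Bb trumpet sounds a major second below written, so the written part must be a major second above concert — transpose each note up.
F4 gives G4
F5 gives G5
B4 gives C#5
Ab5 gives Bb5
B4 gives C#5
Eb4 gives F4

G4 G5 C#5 Bb5 C#5 F4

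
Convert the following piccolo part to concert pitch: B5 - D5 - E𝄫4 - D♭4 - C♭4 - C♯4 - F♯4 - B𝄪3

The piccolo sounds a perfect octave above written, so transpose each written note up a perfect octave.
B5 to B6
D5 to D6
Ebb4 to Ebb5
Db4 to Db5
Cb4 to Cb5
C#4 to C#5
F#4 to F#5
B##3 to B##4

B6 D6 Ebb5 Db5 Cb5 C#5 F#5 B##4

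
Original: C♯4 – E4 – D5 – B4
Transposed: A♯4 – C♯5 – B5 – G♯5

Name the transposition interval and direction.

From C#4 to A#4 is 6 letter names — a sixth of some quality.
C#4 to A#4 is 9 semitones, which makes it a major sixth; the second version is higher, so the direction is up.
Checking another pair — B4 → G#5 — gives the same interval.

up a major sixth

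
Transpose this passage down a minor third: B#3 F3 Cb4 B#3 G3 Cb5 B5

G##3 D3 Ab3 G##3 E3 Ab4 G#5

A minor third down from B#3 gives G##3.
F3: a third down reaches D, and 3 semitones makes it D3.
Cb4 down a minor third is Ab3.
B#3: a third down reaches G, and 3 semitones makes it G##3.
G3: a third down reaches E, and 3 semitones makes it E3.
Cb5 down a minor third is Ab4.
A minor third down from B5 gives G#5.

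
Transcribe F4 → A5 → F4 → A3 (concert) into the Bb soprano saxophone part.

G4 B5 G4 B3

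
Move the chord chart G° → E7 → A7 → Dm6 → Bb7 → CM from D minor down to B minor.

E° C#7 F#7 Bm6 G7 AM

D minor down to B minor is a minor third; each chord root moves by that interval while the quality stays the same.
G°: root G down a minor third → E, giving E°.
E7: root E down a minor third → C#, giving C#7.
A7: root A down a minor third → F#, giving F#7.
Dm6: root D down a minor third → B, giving Bm6.
Bb7: root Bb down a minor third → G, giving G7.
CM: root C down a minor third → A, giving AM.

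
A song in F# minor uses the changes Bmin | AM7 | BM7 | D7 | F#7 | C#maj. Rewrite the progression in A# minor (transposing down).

D#min C#M7 D#M7 F#7 A#7 E#maj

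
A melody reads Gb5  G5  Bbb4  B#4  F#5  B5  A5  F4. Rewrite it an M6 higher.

Gb5 gives Eb6
G5 gives E6
Bbb4 gives Gb5
B#4 gives G##5
F#5 gives D#6
B5 gives G#6
A5 gives F#6
F4 gives D5

Eb6 E6 Gb5 G##5 D#6 G#6 F#6 D5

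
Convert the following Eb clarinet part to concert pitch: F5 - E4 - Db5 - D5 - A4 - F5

The Eb clarinet sounds a minor third above written, so transpose each written note up a minor third.
F5 becomes Ab5
E4 becomes G4
Db5 becomes Fb5
D5 becomes F5
A4 becomes C5
F5 becomes Ab5

Ab5 G4 Fb5 F5 C5 Ab5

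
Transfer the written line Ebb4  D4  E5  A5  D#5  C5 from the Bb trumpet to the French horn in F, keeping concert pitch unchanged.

Abb4 G4 A5 D6 G#5 F5

First find concert pitch: the Bb trumpet sounds a major second below written, so Ebb4 D4 E5 A5 D#5 C5 sounds Dbb4 C4 D5 G5 C#5 Bb4.
Then write for French horn in F: it sounds a perfect fifth below written, so the part must be a perfect fifth above concert.
Dbb4 → Abb4
C4 → G4
D5 → A5
G5 → D6
C#5 → G#5
Bb4 → F5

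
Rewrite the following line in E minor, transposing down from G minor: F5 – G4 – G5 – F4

D5 E4 E5 D4

G minor to E minor down is a minor third, so every note moves down by that interval.
F5 → D5
G4 → E4
G5 → E5
F4 → D4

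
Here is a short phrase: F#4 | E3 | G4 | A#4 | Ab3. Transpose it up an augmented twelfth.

C##6 B#4 D#6 E##6 E5

An augmented twelfth up from F#4 gives C##6.
E3: a twelfth up reaches B, and 20 semitones makes it B#4.
G4 up an augmented twelfth is D#6.
An augmented twelfth up from A#4 gives E##6.
An augmented twelfth up from Ab3 gives E5.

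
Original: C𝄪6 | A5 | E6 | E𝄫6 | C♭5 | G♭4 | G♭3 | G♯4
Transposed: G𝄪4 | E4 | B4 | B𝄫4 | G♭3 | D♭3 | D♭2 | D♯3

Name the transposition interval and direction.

down a perfect eleventh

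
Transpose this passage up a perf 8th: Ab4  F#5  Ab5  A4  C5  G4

Ab5 F#6 Ab6 A5 C6 G5

Ab4 -> Ab5
F#5 -> F#6
Ab5 -> Ab6
A4 -> A5
C5 -> C6
G4 -> G5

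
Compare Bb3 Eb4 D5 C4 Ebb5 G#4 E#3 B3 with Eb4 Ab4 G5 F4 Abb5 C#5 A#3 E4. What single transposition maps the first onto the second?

Take the first pair: Bb3 → Eb4. B to E spans 4 letter names, so the interval is some kind of fourth.
Bb3 to Eb4 is 5 semitones, which makes it a perfect fourth; the second version is higher, so the direction is up.
Checking another pair — B3 → E4 — gives the same interval.

up a perfect fourth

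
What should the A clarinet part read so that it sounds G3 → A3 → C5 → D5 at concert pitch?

Written C4 sounds as A3 on the A clarinet, so concert pitches are written a minor third up.
G3 becomes Bb3
A3 becomes C4
C5 becomes Eb5
D5 becomes F5

Bb3 C4 Eb5 F5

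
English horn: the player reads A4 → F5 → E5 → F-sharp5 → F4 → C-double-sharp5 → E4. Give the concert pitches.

D4 Bb4 A4 B4 Bb3 F##4 A3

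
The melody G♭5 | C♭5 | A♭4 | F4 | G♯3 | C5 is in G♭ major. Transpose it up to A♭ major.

Ab5 Db5 Bb4 G4 A#3 D5

From G♭ up to A♭ is a major second; apply that to each pitch.
Gb5 to Ab5
Cb5 to Db5
Ab4 to Bb4
F4 to G4
G#3 to A#3
C5 to D5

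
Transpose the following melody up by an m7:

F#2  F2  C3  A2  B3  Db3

E3 Eb3 Bb3 G3 A4 Cb4

F#2: a seventh up reaches E, and 10 semitones makes it E3.
F2 up a minor seventh is Eb3.
C3 up a minor seventh is Bb3.
A2: a seventh up reaches G, and 10 semitones makes it G3.
B3: a seventh up reaches A, and 10 semitones makes it A4.
A minor seventh up from Db3 gives Cb4.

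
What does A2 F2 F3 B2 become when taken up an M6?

F#3 D3 D4 G#3

A major sixth up from A2 gives F#3.
F2: a sixth up reaches D, and 9 semitones makes it D3.
A major sixth up from F3 gives D4.
B2: a sixth up reaches G, and 9 semitones makes it G#3.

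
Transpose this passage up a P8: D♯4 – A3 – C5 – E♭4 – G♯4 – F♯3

D#5 A4 C6 Eb5 G#5 F#4

D#4 -> D#5
A3 -> A4
C5 -> C6
Eb4 -> Eb5
G#4 -> G#5
F#3 -> F#4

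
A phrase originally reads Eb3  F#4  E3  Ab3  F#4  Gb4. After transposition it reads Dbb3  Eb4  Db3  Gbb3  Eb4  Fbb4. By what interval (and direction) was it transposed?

From Eb3 to Dbb3 is 2 letter names — a second of some quality.
Dbb3 to Eb3 is 3 semitones, which makes it an augmented second; the second version is lower, so the direction is down.
Checking another pair — Gb4 → Fbb4 — gives the same interval.

down an augmented second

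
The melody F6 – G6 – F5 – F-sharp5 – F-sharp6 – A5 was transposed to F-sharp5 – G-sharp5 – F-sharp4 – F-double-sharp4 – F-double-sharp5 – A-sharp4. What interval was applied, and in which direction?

Take the first pair: F6 → F#5. F to F spans 8 letter names, so the interval is some kind of octave.
F#5 to F6 is 11 semitones, which makes it a diminished octave; the second version is lower, so the direction is down.
Checking another pair — A5 → A#4 — gives the same interval.

down a diminished octave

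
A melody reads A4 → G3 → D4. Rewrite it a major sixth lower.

C4 Bb2 F3

A4: a sixth down reaches C, and 9 semitones makes it C4.
A major sixth down from G3 gives Bb2.
D4: a sixth down reaches F, and 9 semitones makes it F3.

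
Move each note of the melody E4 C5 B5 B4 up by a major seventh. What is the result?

D#5 B5 A#6 A#5

E4 → D#5
C5 → B5
B5 → A#6
B4 → A#5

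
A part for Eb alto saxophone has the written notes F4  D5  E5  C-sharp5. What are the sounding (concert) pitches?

Ab3 F4 G4 E4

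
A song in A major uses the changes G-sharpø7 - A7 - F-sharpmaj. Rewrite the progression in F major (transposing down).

Eø7 F7 Dmaj

A major down to F major is a major third; each chord root moves by that interval while the quality stays the same.
G-sharpø7: root G-sharp down a major third → E, giving Eø7.
A7: root A down a major third → F, giving F7.
F-sharpmaj: root F-sharp down a major third → D, giving Dmaj.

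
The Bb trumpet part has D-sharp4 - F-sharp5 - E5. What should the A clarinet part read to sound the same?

First find concert pitch: the Bb trumpet sounds a major second below written, so D-sharp4 F-sharp5 E5 sounds C#4 E5 D5.
Then write for A clarinet: it sounds a minor third below written, so the part must be a minor third above concert.
C#4 → E4
E5 → G5
D5 → F5

E4 G5 F5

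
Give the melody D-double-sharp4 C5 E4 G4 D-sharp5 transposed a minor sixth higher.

D##4: a sixth up reaches B, and 8 semitones makes it B#4.
A minor sixth up from C5 gives Ab5.
E4: a sixth up reaches C, and 8 semitones makes it C5.
G4: a sixth up reaches E, and 8 semitones makes it Eb5.
D#5: a sixth up reaches B, and 8 semitones makes it B5.

B#4 Ab5 C5 Eb5 B5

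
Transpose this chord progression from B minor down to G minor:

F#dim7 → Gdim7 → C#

B minor down to G minor is a major third; each chord root moves by that interval while the quality stays the same.
F#dim7: root F# down a major third → D, giving Ddim7.
Gdim7: root G down a major third → Eb, giving Ebdim7.
C#: root C# down a major third → A, giving A.

Ddim7 Ebdim7 A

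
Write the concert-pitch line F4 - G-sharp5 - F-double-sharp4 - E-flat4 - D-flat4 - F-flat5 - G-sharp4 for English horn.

C5 D#6 C##5 Bb4 Ab4 Cb6 D#5

The English horn sounds a perfect fifth below written, so the written part must be a perfect fifth above concert — transpose each note up.
F4 to C5
G#5 to D#6
F##4 to C##5
Eb4 to Bb4
Db4 to Ab4
Fb5 to Cb6
G#4 to D#5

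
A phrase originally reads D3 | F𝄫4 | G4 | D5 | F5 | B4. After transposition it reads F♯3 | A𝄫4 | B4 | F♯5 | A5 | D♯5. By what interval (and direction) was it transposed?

up a major third

Take the first pair: D3 → F#3. D to F spans 3 letter names, so the interval is some kind of third.
D3 to F#3 is 4 semitones, which makes it a major third; the second version is higher, so the direction is up.
Checking another pair — B4 → D#5 — gives the same interval.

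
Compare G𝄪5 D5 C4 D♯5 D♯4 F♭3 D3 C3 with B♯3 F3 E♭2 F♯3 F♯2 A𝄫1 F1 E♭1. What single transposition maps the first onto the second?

From G##5 to B#3 is 13 letter names — a thirteenth of some quality.
B#3 to G##5 is 21 semitones, which makes it a major thirteenth; the second version is lower, so the direction is down.
Checking another pair — C3 → Eb1 — gives the same interval.

down a major thirteenth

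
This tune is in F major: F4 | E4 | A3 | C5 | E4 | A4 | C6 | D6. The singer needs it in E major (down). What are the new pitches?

F major to E major down is a minor second, so every note moves down by that interval.
F4 to E4
E4 to D#4
A3 to G#3
C5 to B4
E4 to D#4
A4 to G#4
C6 to B5
D6 to C#6

E4 D#4 G#3 B4 D#4 G#4 B5 C#6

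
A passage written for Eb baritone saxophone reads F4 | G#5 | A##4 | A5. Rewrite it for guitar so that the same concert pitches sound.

Ab3 B4 C##4 C5

First find concert pitch: the Eb baritone saxophone sounds a major thirteenth below written, so F4 G#5 A##4 A5 sounds Ab2 B3 C##3 C4.
Then write for guitar: it sounds a perfect octave below written, so the part must be a perfect octave above concert.
Ab2 → Ab3
B3 → B4
C##3 → C##4
C4 → C5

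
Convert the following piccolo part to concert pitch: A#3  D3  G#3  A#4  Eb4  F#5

A#4 D4 G#4 A#5 Eb5 F#6

The piccolo sounds a perfect octave above written, so transpose each written note up a perfect octave.
A#3 to A#4
D3 to D4
G#3 to G#4
A#4 to A#5
Eb4 to Eb5
F#5 to F#6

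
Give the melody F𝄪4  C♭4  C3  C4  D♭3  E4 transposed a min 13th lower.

A##2 Eb2 E1 E2 F1 G#2

F##4 → A##2
Cb4 → Eb2
C3 → E1
C4 → E2
Db3 → F1
E4 → G#2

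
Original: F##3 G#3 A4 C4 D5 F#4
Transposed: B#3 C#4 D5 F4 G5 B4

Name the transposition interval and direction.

up a perfect fourth

From F##3 to B#3 is 4 letter names — a fourth of some quality.
F##3 to B#3 is 5 semitones, which makes it a perfect fourth; the second version is higher, so the direction is up.
Checking another pair — F#4 → B4 — gives the same interval.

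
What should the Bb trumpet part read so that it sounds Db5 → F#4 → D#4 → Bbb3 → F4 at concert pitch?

Eb5 G#4 E#4 Cb4 G4

The Bb trumpet sounds a major second below written, so the written part must be a major second above concert — transpose each note up.
Db5 to Eb5
F#4 to G#4
D#4 to E#4
Bbb3 to Cb4
F4 to G4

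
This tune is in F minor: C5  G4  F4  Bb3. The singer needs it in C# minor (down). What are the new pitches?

F minor to C# minor down is a diminished fourth, so every note moves down by that interval.
C5 -> G#4
G4 -> D#4
F4 -> C#4
Bb3 -> F#3

G#4 D#4 C#4 F#3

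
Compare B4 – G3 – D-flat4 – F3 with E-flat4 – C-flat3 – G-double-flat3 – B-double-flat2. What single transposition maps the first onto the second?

down an augmented fifth

Take the first pair: B4 → Eb4. B to E spans 5 letter names, so the interval is some kind of fifth.
Eb4 to B4 is 8 semitones, which makes it an augmented fifth; the second version is lower, so the direction is down.
Checking another pair — F3 → Bbb2 — gives the same interval.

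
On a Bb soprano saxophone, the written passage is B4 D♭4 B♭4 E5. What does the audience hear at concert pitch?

The Bb soprano saxophone sounds a major second below written, so transpose each written note down a major second.
B4 -> A4
Db4 -> Cb4
Bb4 -> Ab4
E5 -> D5

A4 Cb4 Ab4 D5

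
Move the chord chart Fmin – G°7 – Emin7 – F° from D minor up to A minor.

Cmin D°7 Bmin7 C°

D minor up to A minor is a perfect fifth; each chord root moves by that interval while the quality stays the same.
Fmin: root F up a perfect fifth → C, giving Cmin.
G°7: root G up a perfect fifth → D, giving D°7.
Emin7: root E up a perfect fifth → B, giving Bmin7.
F°: root F up a perfect fifth → C, giving C°.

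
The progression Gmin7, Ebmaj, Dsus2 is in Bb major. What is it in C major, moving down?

Amin7 Fmaj Esus2

Bb major down to C major is a minor seventh; each chord root moves by that interval while the quality stays the same.
Gmin7: root G down a minor seventh → A, giving Amin7.
Ebmaj: root Eb down a minor seventh → F, giving Fmaj.
Dsus2: root D down a minor seventh → E, giving Esus2.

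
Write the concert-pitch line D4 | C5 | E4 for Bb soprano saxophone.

Written C4 sounds as Bb3 on the Bb soprano saxophone, so concert pitches are written a major second up.
D4 → E4
C5 → D5
E4 → F#4

E4 D5 F#4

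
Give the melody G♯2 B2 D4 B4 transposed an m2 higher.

G#2 → A2
B2 → C3
D4 → Eb4
B4 → C5

A2 C3 Eb4 C5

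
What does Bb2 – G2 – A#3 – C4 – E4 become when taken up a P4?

Bb2 → Eb3
G2 → C3
A#3 → D#4
C4 → F4
E4 → A4

Eb3 C3 D#4 F4 A4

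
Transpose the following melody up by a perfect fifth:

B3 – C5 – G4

F#4 G5 D5

A perfect fifth up from B3 gives F#4.
C5 up a perfect fifth is G5.
G4: a fifth up reaches D, and 7 semitones makes it D5.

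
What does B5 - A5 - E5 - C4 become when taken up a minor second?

C6 Bb5 F5 Db4

B5: a second up reaches C, and 1 semitone makes it C6.
A5: a second up reaches B, and 1 semitone makes it Bb5.
E5 up a minor second is F5.
C4: a second up reaches D, and 1 semitone makes it Db4.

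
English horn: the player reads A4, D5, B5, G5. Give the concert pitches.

D4 G4 E5 C5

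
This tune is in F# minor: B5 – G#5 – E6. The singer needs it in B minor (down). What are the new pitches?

From F# down to B is a perfect fifth; apply that to each pitch.
B5 -> E5
G#5 -> C#5
E6 -> A5

E5 C#5 A5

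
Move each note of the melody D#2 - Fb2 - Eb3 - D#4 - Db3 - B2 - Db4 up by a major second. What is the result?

E#2 Gb2 F3 E#4 Eb3 C#3 Eb4

D#2 to E#2
Fb2 to Gb2
Eb3 to F3
D#4 to E#4
Db3 to Eb3
B2 to C#3
Db4 to Eb4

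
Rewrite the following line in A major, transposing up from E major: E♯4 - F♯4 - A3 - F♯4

A#4 B4 D4 B4

E major to A major up is a perfect fourth, so every note moves up by that interval.
E#4 to A#4
F#4 to B4
A3 to D4
F#4 to B4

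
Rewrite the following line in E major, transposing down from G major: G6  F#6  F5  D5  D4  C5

E6 D#6 D5 B4 B3 A4

From G down to E is a minor third; apply that to each pitch.
G6 → E6
F#6 → D#6
F5 → D5
D5 → B4
D4 → B3
C5 → A4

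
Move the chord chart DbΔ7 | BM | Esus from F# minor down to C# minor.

F# minor down to C# minor is a perfect fourth; each chord root moves by that interval while the quality stays the same.
DbΔ7: root Db down a perfect fourth → Ab, giving AbΔ7.
BM: root B down a perfect fourth → F#, giving F#M.
Esus: root E down a perfect fourth → B, giving Bsus.

AbΔ7 F#M Bsus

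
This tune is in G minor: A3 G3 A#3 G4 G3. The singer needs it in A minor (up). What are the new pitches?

G minor to A minor up is a major second, so every note moves up by that interval.
A3 becomes B3
G3 becomes A3
A#3 becomes B#3
G4 becomes A4
G3 becomes A3

B3 A3 B#3 A4 A3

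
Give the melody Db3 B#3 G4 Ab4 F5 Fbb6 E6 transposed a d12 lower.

G1 E##2 C#3 D3 B3 Bbb4 A#4

Db3: a twelfth down reaches G, and 18 semitones makes it G1.
B#3: a twelfth down reaches E, and 18 semitones makes it E##2.
A diminished twelfth down from G4 gives C#3.
Ab4: a twelfth down reaches D, and 18 semitones makes it D3.
F5: a twelfth down reaches B, and 18 semitones makes it B3.
A diminished twelfth down from Fbb6 gives Bbb4.
A diminished twelfth down from E6 gives A#4.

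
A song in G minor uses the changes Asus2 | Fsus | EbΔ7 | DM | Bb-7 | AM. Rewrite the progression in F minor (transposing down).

Gsus2 Ebsus DbΔ7 CM Ab-7 GM

G minor down to F minor is a major second; each chord root moves by that interval while the quality stays the same.
Asus2: root A down a major second → G, giving Gsus2.
Fsus: root F down a major second → Eb, giving Ebsus.
EbΔ7: root Eb down a major second → Db, giving DbΔ7.
DM: root D down a major second → C, giving CM.
Bb-7: root Bb down a major second → Ab, giving Ab-7.
AM: root A down a major second → G, giving GM.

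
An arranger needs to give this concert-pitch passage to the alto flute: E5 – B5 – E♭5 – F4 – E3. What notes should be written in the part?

A5 E6 Ab5 Bb4 A3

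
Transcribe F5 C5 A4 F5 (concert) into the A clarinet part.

Written C4 sounds as A3 on the A clarinet, so concert pitches are written a minor third up.
F5 to Ab5
C5 to Eb5
A4 to C5
F5 to Ab5

Ab5 Eb5 C5 Ab5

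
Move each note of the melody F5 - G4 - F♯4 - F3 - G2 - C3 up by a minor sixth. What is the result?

Db6 Eb5 D5 Db4 Eb3 Ab3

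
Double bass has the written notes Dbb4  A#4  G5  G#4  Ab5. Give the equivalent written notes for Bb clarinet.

Ebb3 B#3 A4 A#3 Bb4

First find concert pitch: the double bass sounds a perfect octave below written, so Dbb4 A#4 G5 G#4 Ab5 sounds Dbb3 A#3 G4 G#3 Ab4.
Then write for Bb clarinet: it sounds a major second below written, so the part must be a major second above concert.
Dbb3 → Ebb3
A#3 → B#3
G4 → A4
G#3 → A#3
Ab4 → Bb4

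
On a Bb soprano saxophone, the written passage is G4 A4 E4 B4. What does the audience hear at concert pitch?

The Bb soprano saxophone sounds a major second below written, so transpose each written note down a major second.
G4 becomes F4
A4 becomes G4
E4 becomes D4
B4 becomes A4

F4 G4 D4 A4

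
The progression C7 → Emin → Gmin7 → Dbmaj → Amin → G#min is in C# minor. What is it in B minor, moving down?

C# minor down to B minor is a major second; each chord root moves by that interval while the quality stays the same.
C7: root C down a major second → Bb, giving Bb7.
Emin: root E down a major second → D, giving Dmin.
Gmin7: root G down a major second → F, giving Fmin7.
Dbmaj: root Db down a major second → Cb, giving Cbmaj.
Amin: root A down a major second → G, giving Gmin.
G#min: root G# down a major second → F#, giving F#min.

Bb7 Dmin Fmin7 Cbmaj Gmin F#min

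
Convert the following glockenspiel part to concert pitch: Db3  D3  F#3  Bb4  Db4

Written C4 on the glockenspiel sounds as C6, a perfect fifteenth higher; apply that shift to every note.
Db3 → Db5
D3 → D5
F#3 → F#5
Bb4 → Bb6
Db4 → Db6

Db5 D5 F#5 Bb6 Db6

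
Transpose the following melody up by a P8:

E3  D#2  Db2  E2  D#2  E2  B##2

E3 to E4
D#2 to D#3
Db2 to Db3
E2 to E3
D#2 to D#3
E2 to E3
B##2 to B##3

E4 D#3 Db3 E3 D#3 E3 B##3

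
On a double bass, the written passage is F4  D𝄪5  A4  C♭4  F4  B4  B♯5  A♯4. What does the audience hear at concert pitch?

F3 D##4 A3 Cb3 F3 B3 B#4 A#3

Written C4 on the double bass sounds as C3, a perfect octave lower; apply that shift to every note.
F4 to F3
D##5 to D##4
A4 to A3
Cb4 to Cb3
F4 to F3
B4 to B3
B#5 to B#4
A#4 to A#3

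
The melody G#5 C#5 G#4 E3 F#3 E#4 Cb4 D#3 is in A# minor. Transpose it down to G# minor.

F#5 B4 F#4 D3 E3 D#4 Bbb3 C#3

From A# down to G# is a major second; apply that to each pitch.
G#5 to F#5
C#5 to B4
G#4 to F#4
E3 to D3
F#3 to E3
E#4 to D#4
Cb4 to Bbb3
D#3 to C#3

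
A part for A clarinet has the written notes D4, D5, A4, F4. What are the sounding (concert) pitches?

The A clarinet sounds a minor third below written, so transpose each written note down a minor third.
D4 -> B3
D5 -> B4
A4 -> F#4
F4 -> D4

B3 B4 F#4 D4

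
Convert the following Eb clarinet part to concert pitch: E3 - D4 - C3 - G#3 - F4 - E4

The Eb clarinet sounds a minor third above written, so transpose each written note up a minor third.
E3 → G3
D4 → F4
C3 → Eb3
G#3 → B3
F4 → Ab4
E4 → G4

G3 F4 Eb3 B3 Ab4 G4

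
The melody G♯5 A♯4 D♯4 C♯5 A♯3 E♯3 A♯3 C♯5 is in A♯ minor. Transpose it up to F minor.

Eb6 F5 Bb4 Ab5 F4 C4 F4 Ab5

A♯ minor to F minor up is a diminished sixth, so every note moves up by that interval.
G#5 → Eb6
A#4 → F5
D#4 → Bb4
C#5 → Ab5
A#3 → F4
E#3 → C4
A#3 → F4
C#5 → Ab5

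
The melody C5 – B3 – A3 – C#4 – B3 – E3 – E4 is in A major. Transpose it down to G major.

Bb4 A3 G3 B3 A3 D3 D4

A major to G major down is a major second, so every note moves down by that interval.
C5 → Bb4
B3 → A3
A3 → G3
C#4 → B3
B3 → A3
E3 → D3
E4 → D4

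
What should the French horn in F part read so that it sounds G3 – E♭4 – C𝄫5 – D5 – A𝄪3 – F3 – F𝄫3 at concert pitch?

D4 Bb4 Gbb5 A5 E##4 C4 Cbb4

Written C4 sounds as F3 on the French horn in F, so concert pitches are written a perfect fifth up.
G3 → D4
Eb4 → Bb4
Cbb5 → Gbb5
D5 → A5
A##3 → E##4
F3 → C4
Fbb3 → Cbb4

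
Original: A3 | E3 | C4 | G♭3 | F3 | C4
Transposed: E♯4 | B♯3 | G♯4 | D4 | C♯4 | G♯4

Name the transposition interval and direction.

up an augmented fifth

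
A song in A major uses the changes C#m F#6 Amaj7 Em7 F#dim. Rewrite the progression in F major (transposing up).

Am D6 Fmaj7 Cm7 Ddim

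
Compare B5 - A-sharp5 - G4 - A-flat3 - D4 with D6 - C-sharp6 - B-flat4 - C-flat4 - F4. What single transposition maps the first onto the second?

up a minor third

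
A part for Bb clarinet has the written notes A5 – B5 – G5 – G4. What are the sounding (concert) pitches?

G5 A5 F5 F4

The Bb clarinet sounds a major second below written, so transpose each written note down a major second.
A5 gives G5
B5 gives A5
G5 gives F5
G4 gives F4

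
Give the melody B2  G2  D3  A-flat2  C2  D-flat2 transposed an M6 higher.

G#3 E3 B3 F3 A2 Bb2

B2: a sixth up reaches G, and 9 semitones makes it G#3.
G2 up a major sixth is E3.
A major sixth up from D3 gives B3.
Ab2 up a major sixth is F3.
C2: a sixth up reaches A, and 9 semitones makes it A2.
Db2 up a major sixth is Bb2.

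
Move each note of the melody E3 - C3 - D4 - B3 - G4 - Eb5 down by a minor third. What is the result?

C#3 A2 B3 G#3 E4 C5

E3 down a minor third is C#3.
A minor third down from C3 gives A2.
D4 down a minor third is B3.
A minor third down from B3 gives G#3.
G4: a third down reaches E, and 3 semitones makes it E4.
Eb5 down a minor third is C5.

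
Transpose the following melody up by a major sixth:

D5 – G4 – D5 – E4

A major sixth up from D5 gives B5.
G4 up a major sixth is E5.
D5 up a major sixth is B5.
E4: a sixth up reaches C, and 9 semitones makes it C#5.

B5 E5 B5 C#5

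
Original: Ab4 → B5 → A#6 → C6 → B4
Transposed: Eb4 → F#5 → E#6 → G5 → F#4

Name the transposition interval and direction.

down a perfect fourth

Take the first pair: Ab4 → Eb4. A to E spans 4 letter names, so the interval is some kind of fourth.
Eb4 to Ab4 is 5 semitones, which makes it a perfect fourth; the second version is lower, so the direction is down.
Checking another pair — B4 → F#4 — gives the same interval.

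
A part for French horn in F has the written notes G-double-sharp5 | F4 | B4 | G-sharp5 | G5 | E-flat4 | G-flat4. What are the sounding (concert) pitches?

Written C4 on the French horn in F sounds as F3, a perfect fifth lower; apply that shift to every note.
G##5 -> C##5
F4 -> Bb3
B4 -> E4
G#5 -> C#5
G5 -> C5
Eb4 -> Ab3
Gb4 -> Cb4

C##5 Bb3 E4 C#5 C5 Ab3 Cb4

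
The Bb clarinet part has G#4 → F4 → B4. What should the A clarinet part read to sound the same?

A4 Gb4 C5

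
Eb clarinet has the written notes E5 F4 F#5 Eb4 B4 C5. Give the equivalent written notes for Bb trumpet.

A5 Bb4 B5 Ab4 E5 F5

First find concert pitch: the Eb clarinet sounds a minor third above written, so E5 F4 F#5 Eb4 B4 C5 sounds G5 Ab4 A5 Gb4 D5 Eb5.
Then write for Bb trumpet: it sounds a major second below written, so the part must be a major second above concert.
G5 → A5
Ab4 → Bb4
A5 → B5
Gb4 → Ab4
D5 → E5
Eb5 → F5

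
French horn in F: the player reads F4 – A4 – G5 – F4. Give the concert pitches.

Written C4 on the French horn in F sounds as F3, a perfect fifth lower; apply that shift to every note.
F4 → Bb3
A4 → D4
G5 → C5
F4 → Bb3

Bb3 D4 C5 Bb3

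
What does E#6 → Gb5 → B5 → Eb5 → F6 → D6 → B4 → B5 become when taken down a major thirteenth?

G#4 Bbb3 D4 Gb3 Ab4 F4 D3 D4

E#6 -> G#4
Gb5 -> Bbb3
B5 -> D4
Eb5 -> Gb3
F6 -> Ab4
D6 -> F4
B4 -> D3
B5 -> D4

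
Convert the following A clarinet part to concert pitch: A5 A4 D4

F#5 F#4 B3

The A clarinet sounds a minor third below written, so transpose each written note down a minor third.
A5 -> F#5
A4 -> F#4
D4 -> B3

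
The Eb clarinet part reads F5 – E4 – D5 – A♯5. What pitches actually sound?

Ab5 G4 F5 C#6

The Eb clarinet sounds a minor third above written, so transpose each written note up a minor third.
F5 -> Ab5
E4 -> G4
D5 -> F5
A#5 -> C#6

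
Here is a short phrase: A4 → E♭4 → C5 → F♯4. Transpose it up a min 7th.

G5 Db5 Bb5 E5

A4 to G5
Eb4 to Db5
C5 to Bb5
F#4 to E5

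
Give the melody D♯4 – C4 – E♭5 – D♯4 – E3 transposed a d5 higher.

A4 Gb4 Bbb5 A4 Bb3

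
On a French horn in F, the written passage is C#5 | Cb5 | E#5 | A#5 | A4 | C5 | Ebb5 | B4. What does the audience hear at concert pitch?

F#4 Fb4 A#4 D#5 D4 F4 Abb4 E4

Written C4 on the French horn in F sounds as F3, a perfect fifth lower; apply that shift to every note.
C#5 becomes F#4
Cb5 becomes Fb4
E#5 becomes A#4
A#5 becomes D#5
A4 becomes D4
C5 becomes F4
Ebb5 becomes Abb4
B4 becomes E4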